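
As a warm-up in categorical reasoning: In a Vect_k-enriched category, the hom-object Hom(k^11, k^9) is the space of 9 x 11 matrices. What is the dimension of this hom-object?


In Vect-enriched categories, Hom(k^n, k^m) is the space of m x n matrices.
dim(Hom(k^11, k^9)) = 9 * 11 = 99

99


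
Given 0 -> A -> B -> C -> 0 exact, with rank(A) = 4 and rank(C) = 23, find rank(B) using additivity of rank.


For a short exact sequence 0 -> A -> B -> C -> 0,
rank is additive: rank(B) = rank(A) + rank(C).
rank(B) = 4 + 23 = 27

27


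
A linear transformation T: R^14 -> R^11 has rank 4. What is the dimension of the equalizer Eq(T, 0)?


The equalizer of f and the zero map is ker(f).
By the rank-nullity theorem: dim(ker(f)) = dim(domain) - rank(f).
dim(ker(f)) = 14 - 4 = 10

10


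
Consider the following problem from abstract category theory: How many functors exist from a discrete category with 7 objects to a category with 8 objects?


A functor from a discrete category C to D is determined by
where each object maps. Each of the 7 objects of C can map
to any of the 8 objects of D independently.
Number of functors = 8^7 = 2097152

2097152


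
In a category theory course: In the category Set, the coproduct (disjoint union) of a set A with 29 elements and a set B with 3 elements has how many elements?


In Set, the coproduct A + B is the disjoint union.
|A + B| = |A| + |B| = 29 + 3 = 32

32


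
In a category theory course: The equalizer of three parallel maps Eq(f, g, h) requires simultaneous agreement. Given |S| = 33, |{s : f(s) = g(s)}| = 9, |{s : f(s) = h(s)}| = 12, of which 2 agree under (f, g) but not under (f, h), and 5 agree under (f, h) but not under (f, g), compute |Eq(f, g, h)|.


Eq(f, g, h) is the triple-agreement set: points in S where all three
maps take the same value. Using inclusion-exclusion on the pairwise data:
Pair (f, g) agrees on 9 points; pair (f, h) on 12 points.
Points agreeing under (f, g) but not (f, h) = 2; under (f, h) but not (f, g) = 5.
Triple-agreement = agreement-in-(f, g) minus points that agree under (f, g) but not (f, h):
|Eq(f, g, h)| = 9 - 2 = 7
(cross-check via (f, h): 12 - 5 = 7.)

7


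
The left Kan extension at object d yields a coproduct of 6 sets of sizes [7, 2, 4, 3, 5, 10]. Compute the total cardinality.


Pointwise, the left Kan extension (Lan_F H)(d) is the colimit, indexed
by the comma category (F downarrow d), of H composed with the
projection (F downarrow d) -> C. Here that colimit is given
as a coproduct (disjoint union) of sets, so its cardinality is the
sum of the sizes of the summands.
Coproduct of sets with sizes: 7 + 2 + 4 + 3 + 5 + 10
= 31

31


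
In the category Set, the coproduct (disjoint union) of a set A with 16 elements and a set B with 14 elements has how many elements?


In Set, the coproduct A + B is the disjoint union.
|A + B| = |A| + |B| = 16 + 14 = 30

30


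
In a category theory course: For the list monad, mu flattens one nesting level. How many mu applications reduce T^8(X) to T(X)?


Each application of mu: T^2 -> T removes one layer of nesting.
Starting at depth 8 (i.e., T^8(X)), we need to reach T(X).
Number of mu applications = 8 - 1 = 7

7


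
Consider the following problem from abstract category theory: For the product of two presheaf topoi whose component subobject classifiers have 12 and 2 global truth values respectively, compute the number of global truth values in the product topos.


In a product of presheaf topoi E_1 x E_2, the subobject classifier
is Omega = Omega_1 x Omega_2 (componentwise), so
|Omega(top)| = |Omega_1(top_1)| * |Omega_2(top_2)|.
= 12 * 2 = 24.

24


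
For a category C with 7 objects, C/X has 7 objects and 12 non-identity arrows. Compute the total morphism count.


In the slice category C/X, objects are morphisms to X.
Identity morphisms: 7 (one per object of C/X).
Non-identity morphisms: 12.
Total = 7 + 12 = 19

19


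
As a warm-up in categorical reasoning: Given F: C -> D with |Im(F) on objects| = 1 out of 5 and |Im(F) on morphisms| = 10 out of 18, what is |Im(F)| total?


The image of F consists of distinct objects and distinct morphisms.
|Im(F)| on objects = 1
|Im(F)| on morphisms = 10
Total image cardinality = 1 + 10 = 11

11


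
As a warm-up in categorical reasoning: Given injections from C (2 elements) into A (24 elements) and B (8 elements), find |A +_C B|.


The pushout A +_C B identifies the images of C in A and B.
|A +_C B| = |A| + |B| - |C| (for injections).
= 24 + 8 - 2 = 30

30


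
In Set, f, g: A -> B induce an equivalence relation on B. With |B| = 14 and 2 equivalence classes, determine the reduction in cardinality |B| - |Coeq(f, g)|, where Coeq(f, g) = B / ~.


The coequalizer Coeq(f, g) = B / ~ has one element per equivalence class.
|B| = 14, |Coeq(f, g)| = 2.
|B| - |Coeq(f, g)| = 14 - 2 = 12.

12


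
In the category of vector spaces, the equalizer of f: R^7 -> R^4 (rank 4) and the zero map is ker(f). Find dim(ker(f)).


The equalizer of f and the zero map is ker(f).
By the rank-nullity theorem: dim(ker(f)) = dim(domain) - rank(f).
dim(ker(f)) = 7 - 4 = 3

3


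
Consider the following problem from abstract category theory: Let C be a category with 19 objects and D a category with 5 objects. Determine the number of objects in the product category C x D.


The product category C x D has objects that are pairs (c, d).
Number of pairs = |Ob(C)| * |Ob(D)| = 19 * 5 = 95

95


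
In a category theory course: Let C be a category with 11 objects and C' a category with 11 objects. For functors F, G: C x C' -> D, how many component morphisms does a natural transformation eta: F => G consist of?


A natural transformation eta: F => G assigns one component morphism per
object of the domain category.
The domain is the product category C x C', so
|Ob(C x C')| = |Ob(C)| * |Ob(C')| = 11 * 11 = 121.
Therefore eta has 121 component morphisms.

121


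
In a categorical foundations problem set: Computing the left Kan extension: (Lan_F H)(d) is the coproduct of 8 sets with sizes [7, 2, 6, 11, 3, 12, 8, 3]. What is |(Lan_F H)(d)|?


Pointwise, the left Kan extension (Lan_F H)(d) is the colimit, indexed
by the comma category (F downarrow d), of H composed with the
projection (F downarrow d) -> C. Here that colimit is given
as a coproduct (disjoint union) of sets, so its cardinality is the
sum of the sizes of the summands.
Coproduct of sets with sizes: 7 + 2 + 6 + 11 + 3 + 12 + 8 + 3
= 52

52


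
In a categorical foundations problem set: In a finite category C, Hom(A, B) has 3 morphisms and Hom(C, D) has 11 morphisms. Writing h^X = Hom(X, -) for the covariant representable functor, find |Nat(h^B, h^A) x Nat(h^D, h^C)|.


By the Yoneda lemma, Nat(h^B, h^A) is isomorphic to Hom(A, B),
so |Nat(h^B, h^A)| = |Hom(A, B)| and |Nat(h^D, h^C)| = |Hom(C, D)|.
|Hom(A, B)| = 3, |Hom(C, D)| = 11.
|Nat(h^B, h^A) x Nat(h^D, h^C)| = 3 * 11 = 33

33


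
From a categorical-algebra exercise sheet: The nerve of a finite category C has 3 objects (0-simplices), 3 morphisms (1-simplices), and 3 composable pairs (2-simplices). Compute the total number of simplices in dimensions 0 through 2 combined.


The 2-skeleton of the nerve N(C) consists of simplices in dimensions 0, 1, 2:
  |N(C)_0| = 3 (objects)
  |N(C)_1| = 3 (morphisms)
  |N(C)_2| = 3 (composable pairs)
Total = 3 + 3 + 3 = 9

9


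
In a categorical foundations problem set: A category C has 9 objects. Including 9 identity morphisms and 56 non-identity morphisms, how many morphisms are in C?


Each object has an identity morphism, giving 9 identities.
Adding the 56 non-identity morphisms:
Total = 9 + 56 = 65

65


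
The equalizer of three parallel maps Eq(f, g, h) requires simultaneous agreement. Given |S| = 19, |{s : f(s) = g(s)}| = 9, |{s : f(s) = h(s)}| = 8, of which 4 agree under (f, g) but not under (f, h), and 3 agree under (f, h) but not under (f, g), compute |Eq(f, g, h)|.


Eq(f, g, h) is the triple-agreement set: points in S where all three
maps take the same value. Using inclusion-exclusion on the pairwise data:
Pair (f, g) agrees on 9 points; pair (f, h) on 8 points.
Points agreeing under (f, g) but not (f, h) = 4; under (f, h) but not (f, g) = 3.
Triple-agreement = agreement-in-(f, g) minus points that agree under (f, g) but not (f, h):
|Eq(f, g, h)| = 9 - 4 = 5
(cross-check via (f, h): 8 - 3 = 5.)

5


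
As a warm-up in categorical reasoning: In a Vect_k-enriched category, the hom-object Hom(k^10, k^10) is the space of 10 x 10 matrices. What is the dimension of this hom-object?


In Vect-enriched categories, Hom(k^n, k^m) is the space of m x n matrices.
dim(Hom(k^10, k^10)) = 10 * 10 = 100

100


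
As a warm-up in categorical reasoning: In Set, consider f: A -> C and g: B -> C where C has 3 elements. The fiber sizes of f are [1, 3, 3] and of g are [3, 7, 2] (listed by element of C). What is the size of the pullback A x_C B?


The pullback A x_C B consists of pairs (a, b) with f(a) = g(b).
For each element c in C, the fiber product has |f^-1(c)| * |g^-1(c)| elements.
Summing over C: 1 * 3 + 3 * 7 + 3 * 2
= 3 + 21 + 6 = 30

30


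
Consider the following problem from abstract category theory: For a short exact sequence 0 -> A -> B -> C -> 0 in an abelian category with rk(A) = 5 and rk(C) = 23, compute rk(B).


For a short exact sequence 0 -> A -> B -> C -> 0,
rank is additive: rank(B) = rank(A) + rank(C).
rank(B) = 5 + 23 = 28

28


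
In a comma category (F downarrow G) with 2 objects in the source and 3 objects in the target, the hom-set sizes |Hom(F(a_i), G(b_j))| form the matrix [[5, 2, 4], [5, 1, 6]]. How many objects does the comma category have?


Objects of (F downarrow G) are triples (a, b, h: F(a)->G(b)).
The count equals the sum of all entries in the hom-matrix.
sum(row 0) = 11
sum(row 1) = 12
Grand total = 23

23


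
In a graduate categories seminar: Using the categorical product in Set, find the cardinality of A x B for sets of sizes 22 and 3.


In Set, the product A x B is the Cartesian product.
By the universal property, |A x B| = |A| * |B|.
|A x B| = 22 * 3 = 66

66


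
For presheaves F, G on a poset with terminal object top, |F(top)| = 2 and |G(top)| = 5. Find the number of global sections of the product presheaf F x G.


Global sections of a presheaf on a poset with terminal top satisfy
Gamma(H) ~ H(top). Presheaves admit pointwise products, so
(F x G)(top) = F(top) x G(top) (Cartesian product).
|Gamma(F x G)| = |F(top)| * |G(top)| = 2 * 5 = 10.

10


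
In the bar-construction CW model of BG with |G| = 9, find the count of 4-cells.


In the bar-construction CW model of BG, the n-cells are indexed by
n-tuples [g_1|...|g_n] of non-identity elements of G (degenerate
simplices with some g_i = e do not contribute cells), so there are
(|G| - 1)^n n-cells.
For dim = 4 with |G| = 9:
cells = (9 - 1)^4 = 8^4 = 4096

4096


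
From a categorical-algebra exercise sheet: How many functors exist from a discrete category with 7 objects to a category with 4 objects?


A functor from a discrete category C to D is determined by
where each object maps. Each of the 7 objects of C can map
to any of the 4 objects of D independently.
Number of functors = 4^7 = 16384

16384


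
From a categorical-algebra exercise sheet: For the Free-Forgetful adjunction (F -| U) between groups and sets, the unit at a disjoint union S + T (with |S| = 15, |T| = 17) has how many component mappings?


The unit eta_X: X -> U(F(X)) of the Free-Forgetful adjunction
maps each element of X to a generator of F(X). For X = S + T (disjoint
union in Set), |S + T| = |S| + |T|.
Total mappings = 15 + 17 = 32.

32


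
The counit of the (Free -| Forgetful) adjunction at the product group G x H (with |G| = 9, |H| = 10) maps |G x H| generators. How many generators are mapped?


The counit epsilon_K: F(U(K)) -> K of the Free-Forgetful adjunction
maps |K| generators of F(U(K)) into K. For K = G x H (the product group),
|G x H| = |G| * |H|.
Total generators mapped = 9 * 10 = 90.

90


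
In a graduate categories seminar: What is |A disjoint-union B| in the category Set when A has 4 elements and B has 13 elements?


In Set, the coproduct A + B is the disjoint union.
|A + B| = |A| + |B| = 4 + 13 = 17

17


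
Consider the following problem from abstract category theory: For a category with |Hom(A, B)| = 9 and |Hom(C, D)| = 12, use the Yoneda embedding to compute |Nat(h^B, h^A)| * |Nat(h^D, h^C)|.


By the Yoneda lemma, Nat(h^B, h^A) is isomorphic to Hom(A, B),
so |Nat(h^B, h^A)| = |Hom(A, B)| and |Nat(h^D, h^C)| = |Hom(C, D)|.
|Hom(A, B)| = 9, |Hom(C, D)| = 12.
|Nat(h^B, h^A) x Nat(h^D, h^C)| = 9 * 12 = 108

108


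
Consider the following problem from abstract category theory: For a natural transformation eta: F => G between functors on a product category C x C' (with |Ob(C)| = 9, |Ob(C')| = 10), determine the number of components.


A natural transformation eta: F => G assigns one component morphism per
object of the domain category.
The domain is the product category C x C', so
|Ob(C x C')| = |Ob(C)| * |Ob(C')| = 9 * 10 = 90.
Therefore eta has 90 component morphisms.

90


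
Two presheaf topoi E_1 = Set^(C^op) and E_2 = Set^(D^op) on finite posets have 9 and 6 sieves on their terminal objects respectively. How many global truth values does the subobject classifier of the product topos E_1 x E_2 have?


In a product of presheaf topoi E_1 x E_2, the subobject classifier
is Omega = Omega_1 x Omega_2 (componentwise), so
|Omega(top)| = |Omega_1(top_1)| * |Omega_2(top_2)|.
= 9 * 6 = 54.

54


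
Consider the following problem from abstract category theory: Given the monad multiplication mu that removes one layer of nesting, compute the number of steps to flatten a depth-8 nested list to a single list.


Each application of mu: T^2 -> T removes one layer of nesting.
Starting at depth 8 (i.e., T^8(X)), we need to reach T(X).
Number of mu applications = 8 - 1 = 7

7


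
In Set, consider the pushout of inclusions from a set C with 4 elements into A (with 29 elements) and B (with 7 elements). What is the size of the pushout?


The pushout A +_C B identifies the images of C in A and B.
|A +_C B| = |A| + |B| - |C| (for injections).
= 29 + 7 - 4 = 32

32


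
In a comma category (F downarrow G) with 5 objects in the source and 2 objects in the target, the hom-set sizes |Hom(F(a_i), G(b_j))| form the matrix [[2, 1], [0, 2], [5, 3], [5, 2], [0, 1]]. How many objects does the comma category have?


Objects of (F downarrow G) are triples (a, b, h: F(a)->G(b)).
The count equals the sum of all entries in the hom-matrix.
sum(row 0) = 3
sum(row 1) = 2
sum(row 2) = 8
sum(row 3) = 7
sum(row 4) = 1
Grand total = 21

21


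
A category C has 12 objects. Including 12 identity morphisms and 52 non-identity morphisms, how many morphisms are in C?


Each object has an identity morphism, giving 12 identities.
Adding the 52 non-identity morphisms:
Total = 12 + 52 = 64

64


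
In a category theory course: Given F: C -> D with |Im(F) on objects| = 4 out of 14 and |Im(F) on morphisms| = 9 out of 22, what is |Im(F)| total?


The image of F consists of distinct objects and distinct morphisms.
|Im(F)| on objects = 4
|Im(F)| on morphisms = 9
Total image cardinality = 4 + 9 = 13

13


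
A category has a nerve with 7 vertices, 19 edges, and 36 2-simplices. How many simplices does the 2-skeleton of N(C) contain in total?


The 2-skeleton of the nerve N(C) consists of simplices in dimensions 0, 1, 2:
  |N(C)_0| = 7 (objects)
  |N(C)_1| = 19 (morphisms)
  |N(C)_2| = 36 (composable pairs)
Total = 7 + 19 + 36 = 62

62


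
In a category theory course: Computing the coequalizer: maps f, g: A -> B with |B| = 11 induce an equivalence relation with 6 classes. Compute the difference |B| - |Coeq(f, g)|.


The coequalizer Coeq(f, g) = B / ~ has one element per equivalence class.
|B| = 11, |Coeq(f, g)| = 6.
|B| - |Coeq(f, g)| = 11 - 6 = 5.

5


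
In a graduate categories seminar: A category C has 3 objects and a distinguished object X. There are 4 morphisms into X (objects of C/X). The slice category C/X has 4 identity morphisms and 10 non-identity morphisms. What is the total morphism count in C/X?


In the slice category C/X, objects are morphisms to X.
Identity morphisms: 4 (one per object of C/X).
Non-identity morphisms: 10.
Total = 4 + 10 = 14

14


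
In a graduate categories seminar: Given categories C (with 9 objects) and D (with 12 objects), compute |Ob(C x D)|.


The product category C x D has objects that are pairs (c, d).
Number of pairs = |Ob(C)| * |Ob(D)| = 9 * 12 = 108

108


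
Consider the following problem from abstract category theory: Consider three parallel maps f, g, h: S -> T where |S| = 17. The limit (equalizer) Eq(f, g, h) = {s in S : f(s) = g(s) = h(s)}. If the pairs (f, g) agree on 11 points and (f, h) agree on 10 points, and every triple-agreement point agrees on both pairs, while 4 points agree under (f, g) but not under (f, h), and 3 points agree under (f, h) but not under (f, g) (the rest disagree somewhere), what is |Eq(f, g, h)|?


Eq(f, g, h) is the triple-agreement set: points in S where all three
maps take the same value. Using inclusion-exclusion on the pairwise data:
Pair (f, g) agrees on 11 points; pair (f, h) on 10 points.
Points agreeing under (f, g) but not (f, h) = 4; under (f, h) but not (f, g) = 3.
Triple-agreement = agreement-in-(f, g) minus points that agree under (f, g) but not (f, h):
|Eq(f, g, h)| = 11 - 4 = 7
(cross-check via (f, h): 10 - 3 = 7.)

7


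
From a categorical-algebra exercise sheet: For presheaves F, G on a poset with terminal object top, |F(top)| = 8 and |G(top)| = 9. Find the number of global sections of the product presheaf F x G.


Global sections of a presheaf on a poset with terminal top satisfy
Gamma(H) ~ H(top). Presheaves admit pointwise products, so
(F x G)(top) = F(top) x G(top) (Cartesian product).
|Gamma(F x G)| = |F(top)| * |G(top)| = 8 * 9 = 72.

72


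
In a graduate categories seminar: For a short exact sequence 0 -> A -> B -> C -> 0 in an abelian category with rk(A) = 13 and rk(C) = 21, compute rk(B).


For a short exact sequence 0 -> A -> B -> C -> 0,
rank is additive: rank(B) = rank(A) + rank(C).
rank(B) = 13 + 21 = 34

34


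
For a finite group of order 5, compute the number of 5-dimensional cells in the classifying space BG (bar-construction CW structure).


In the bar-construction CW model of BG, the n-cells are indexed by
n-tuples [g_1|...|g_n] of non-identity elements of G (degenerate
simplices with some g_i = e do not contribute cells), so there are
(|G| - 1)^n n-cells.
For dim = 5 with |G| = 5:
cells = (5 - 1)^5 = 4^5 = 1024

1024


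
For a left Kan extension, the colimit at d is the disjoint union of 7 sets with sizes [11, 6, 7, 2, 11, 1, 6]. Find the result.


Pointwise, the left Kan extension (Lan_F H)(d) is the colimit, indexed
by the comma category (F downarrow d), of H composed with the
projection (F downarrow d) -> C. Here that colimit is given
as a coproduct (disjoint union) of sets, so its cardinality is the
sum of the sizes of the summands.
Coproduct of sets with sizes: 11 + 6 + 7 + 2 + 11 + 1 + 6
= 44

44


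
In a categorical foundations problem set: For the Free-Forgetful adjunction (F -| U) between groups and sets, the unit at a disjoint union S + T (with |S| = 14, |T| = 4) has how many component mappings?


The unit eta_X: X -> U(F(X)) of the Free-Forgetful adjunction
maps each element of X to a generator of F(X). For X = S + T (disjoint
union in Set), |S + T| = |S| + |T|.
Total mappings = 14 + 4 = 18.

18


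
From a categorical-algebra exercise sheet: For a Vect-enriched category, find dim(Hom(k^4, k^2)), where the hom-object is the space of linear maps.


In Vect-enriched categories, Hom(k^n, k^m) is the space of m x n matrices.
dim(Hom(k^4, k^2)) = 2 * 4 = 8

8


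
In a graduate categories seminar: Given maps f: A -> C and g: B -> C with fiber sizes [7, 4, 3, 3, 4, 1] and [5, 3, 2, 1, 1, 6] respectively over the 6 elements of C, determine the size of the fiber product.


The pullback A x_C B consists of pairs (a, b) with f(a) = g(b).
For each element c in C, the fiber product has |f^-1(c)| * |g^-1(c)| elements.
Summing over C: 7 * 5 + 4 * 3 + 3 * 2 + 3 * 1 + 4 * 1 + 1 * 6
= 35 + 12 + 6 + 3 + 4 + 6 = 66

66


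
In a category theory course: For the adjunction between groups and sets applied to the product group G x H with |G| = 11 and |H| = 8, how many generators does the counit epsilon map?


The counit epsilon_K: F(U(K)) -> K of the Free-Forgetful adjunction
maps |K| generators of F(U(K)) into K. For K = G x H (the product group),
|G x H| = |G| * |H|.
Total generators mapped = 11 * 8 = 88.

88


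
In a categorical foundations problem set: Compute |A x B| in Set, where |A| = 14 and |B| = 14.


In Set, the product A x B is the Cartesian product.
By the universal property, |A x B| = |A| * |B|.
|A x B| = 14 * 14 = 196

196


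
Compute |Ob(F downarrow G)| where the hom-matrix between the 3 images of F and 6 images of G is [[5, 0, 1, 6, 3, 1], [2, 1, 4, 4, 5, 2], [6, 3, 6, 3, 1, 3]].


Objects of (F downarrow G) are triples (a, b, h: F(a)->G(b)).
The count equals the sum of all entries in the hom-matrix.
sum(row 0) = 16
sum(row 1) = 18
sum(row 2) = 22
Grand total = 56

56


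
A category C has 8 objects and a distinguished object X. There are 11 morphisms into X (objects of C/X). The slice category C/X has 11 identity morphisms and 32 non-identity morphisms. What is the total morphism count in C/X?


In the slice category C/X, objects are morphisms to X.
Identity morphisms: 11 (one per object of C/X).
Non-identity morphisms: 32.
Total = 11 + 32 = 43

43


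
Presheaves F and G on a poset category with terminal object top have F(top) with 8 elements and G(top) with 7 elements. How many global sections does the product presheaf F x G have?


Global sections of a presheaf on a poset with terminal top satisfy
Gamma(H) ~ H(top). Presheaves admit pointwise products, so
(F x G)(top) = F(top) x G(top) (Cartesian product).
|Gamma(F x G)| = |F(top)| * |G(top)| = 8 * 7 = 56.

56


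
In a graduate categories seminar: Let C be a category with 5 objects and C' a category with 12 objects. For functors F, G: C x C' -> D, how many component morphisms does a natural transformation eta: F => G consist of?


A natural transformation eta: F => G assigns one component morphism per
object of the domain category.
The domain is the product category C x C', so
|Ob(C x C')| = |Ob(C)| * |Ob(C')| = 5 * 12 = 60.
Therefore eta has 60 component morphisms.

60


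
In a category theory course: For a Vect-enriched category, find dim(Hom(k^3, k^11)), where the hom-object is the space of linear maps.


In Vect-enriched categories, Hom(k^n, k^m) is the space of m x n matrices.
dim(Hom(k^3, k^11)) = 11 * 3 = 33

33


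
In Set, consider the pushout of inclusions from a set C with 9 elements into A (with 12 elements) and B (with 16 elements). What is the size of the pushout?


The pushout A +_C B identifies the images of C in A and B.
|A +_C B| = |A| + |B| - |C| (for injections).
= 12 + 16 - 9 = 19

19


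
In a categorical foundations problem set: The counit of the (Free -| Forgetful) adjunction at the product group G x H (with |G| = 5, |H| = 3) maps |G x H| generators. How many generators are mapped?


The counit epsilon_K: F(U(K)) -> K of the Free-Forgetful adjunction
maps |K| generators of F(U(K)) into K. For K = G x H (the product group),
|G x H| = |G| * |H|.
Total generators mapped = 5 * 3 = 15.

15


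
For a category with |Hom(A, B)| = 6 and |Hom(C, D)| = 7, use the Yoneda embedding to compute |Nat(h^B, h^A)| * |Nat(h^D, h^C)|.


By the Yoneda lemma, Nat(h^B, h^A) is isomorphic to Hom(A, B),
so |Nat(h^B, h^A)| = |Hom(A, B)| and |Nat(h^D, h^C)| = |Hom(C, D)|.
|Hom(A, B)| = 6, |Hom(C, D)| = 7.
|Nat(h^B, h^A) x Nat(h^D, h^C)| = 6 * 7 = 42

42


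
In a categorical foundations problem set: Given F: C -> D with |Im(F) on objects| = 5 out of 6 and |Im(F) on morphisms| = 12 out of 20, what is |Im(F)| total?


The image of F consists of distinct objects and distinct morphisms.
|Im(F)| on objects = 5
|Im(F)| on morphisms = 12
Total image cardinality = 5 + 12 = 17

17


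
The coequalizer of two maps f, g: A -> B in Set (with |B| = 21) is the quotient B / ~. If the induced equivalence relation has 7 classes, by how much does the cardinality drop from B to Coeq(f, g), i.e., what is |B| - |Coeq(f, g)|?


The coequalizer Coeq(f, g) = B / ~ has one element per equivalence class.
|B| = 21, |Coeq(f, g)| = 7.
|B| - |Coeq(f, g)| = 21 - 7 = 14.

14


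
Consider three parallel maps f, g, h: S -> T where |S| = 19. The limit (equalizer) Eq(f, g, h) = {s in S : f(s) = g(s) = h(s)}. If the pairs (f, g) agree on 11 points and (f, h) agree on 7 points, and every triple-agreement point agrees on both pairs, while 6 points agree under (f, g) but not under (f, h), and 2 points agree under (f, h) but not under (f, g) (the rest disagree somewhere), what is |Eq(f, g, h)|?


Eq(f, g, h) is the triple-agreement set: points in S where all three
maps take the same value. Using inclusion-exclusion on the pairwise data:
Pair (f, g) agrees on 11 points; pair (f, h) on 7 points.
Points agreeing under (f, g) but not (f, h) = 6; under (f, h) but not (f, g) = 2.
Triple-agreement = agreement-in-(f, g) minus points that agree under (f, g) but not (f, h):
|Eq(f, g, h)| = 11 - 6 = 5
(cross-check via (f, h): 7 - 2 = 5.)

5


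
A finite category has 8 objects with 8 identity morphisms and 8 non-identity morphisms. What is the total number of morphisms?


Each object has an identity morphism, giving 8 identities.
Adding the 8 non-identity morphisms:
Total = 8 + 8 = 16

16


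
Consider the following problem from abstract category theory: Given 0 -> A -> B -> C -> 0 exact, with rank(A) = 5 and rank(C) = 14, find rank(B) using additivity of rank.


For a short exact sequence 0 -> A -> B -> C -> 0,
rank is additive: rank(B) = rank(A) + rank(C).
rank(B) = 5 + 14 = 19

19


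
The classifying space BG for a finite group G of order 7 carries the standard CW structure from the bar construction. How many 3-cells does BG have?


In the bar-construction CW model of BG, the n-cells are indexed by
n-tuples [g_1|...|g_n] of non-identity elements of G (degenerate
simplices with some g_i = e do not contribute cells), so there are
(|G| - 1)^n n-cells.
For dim = 3 with |G| = 7:
cells = (7 - 1)^3 = 6^3 = 216

216


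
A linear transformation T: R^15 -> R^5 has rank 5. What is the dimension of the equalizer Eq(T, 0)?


The equalizer of f and the zero map is ker(f).
By the rank-nullity theorem: dim(ker(f)) = dim(domain) - rank(f).
dim(ker(f)) = 15 - 5 = 10

10


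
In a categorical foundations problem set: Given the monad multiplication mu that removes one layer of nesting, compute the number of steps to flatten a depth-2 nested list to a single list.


Each application of mu: T^2 -> T removes one layer of nesting.
Starting at depth 2 (i.e., T^2(X)), we need to reach T(X).
Number of mu applications = 2 - 1 = 1

1


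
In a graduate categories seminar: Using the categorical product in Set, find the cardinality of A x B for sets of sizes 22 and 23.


In Set, the product A x B is the Cartesian product.
By the universal property, |A x B| = |A| * |B|.
|A x B| = 22 * 23 = 506

506


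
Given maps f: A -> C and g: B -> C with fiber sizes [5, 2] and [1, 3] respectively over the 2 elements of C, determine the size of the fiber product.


The pullback A x_C B consists of pairs (a, b) with f(a) = g(b).
For each element c in C, the fiber product has |f^-1(c)| * |g^-1(c)| elements.
Summing over C: 5 * 1 + 2 * 3
= 5 + 6 = 11

11


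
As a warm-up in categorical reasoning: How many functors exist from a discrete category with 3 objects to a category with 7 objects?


A functor from a discrete category C to D is determined by
where each object maps. Each of the 3 objects of C can map
to any of the 7 objects of D independently.
Number of functors = 7^3 = 343

343


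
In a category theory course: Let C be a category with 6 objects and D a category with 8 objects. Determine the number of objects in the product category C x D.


The product category C x D has objects that are pairs (c, d).
Number of pairs = |Ob(C)| * |Ob(D)| = 6 * 8 = 48

48


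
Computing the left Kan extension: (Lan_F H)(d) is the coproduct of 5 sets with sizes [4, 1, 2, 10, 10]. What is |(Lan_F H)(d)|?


Pointwise, the left Kan extension (Lan_F H)(d) is the colimit, indexed
by the comma category (F downarrow d), of H composed with the
projection (F downarrow d) -> C. Here that colimit is given
as a coproduct (disjoint union) of sets, so its cardinality is the
sum of the sizes of the summands.
Coproduct of sets with sizes: 4 + 1 + 2 + 10 + 10
= 27

27


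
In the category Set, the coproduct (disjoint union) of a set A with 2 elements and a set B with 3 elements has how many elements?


In Set, the coproduct A + B is the disjoint union.
|A + B| = |A| + |B| = 2 + 3 = 5

5


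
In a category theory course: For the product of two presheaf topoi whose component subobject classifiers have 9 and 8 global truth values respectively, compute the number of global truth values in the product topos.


In a product of presheaf topoi E_1 x E_2, the subobject classifier
is Omega = Omega_1 x Omega_2 (componentwise), so
|Omega(top)| = |Omega_1(top_1)| * |Omega_2(top_2)|.
= 9 * 8 = 72.

72


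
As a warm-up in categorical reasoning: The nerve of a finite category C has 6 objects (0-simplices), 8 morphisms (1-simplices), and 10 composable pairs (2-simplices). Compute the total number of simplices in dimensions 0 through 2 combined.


The 2-skeleton of the nerve N(C) consists of simplices in dimensions 0, 1, 2:
  |N(C)_0| = 6 (objects)
  |N(C)_1| = 8 (morphisms)
  |N(C)_2| = 10 (composable pairs)
Total = 6 + 8 + 10 = 24

24


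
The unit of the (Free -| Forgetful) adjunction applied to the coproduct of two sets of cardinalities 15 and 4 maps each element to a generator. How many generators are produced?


The unit eta_X: X -> U(F(X)) of the Free-Forgetful adjunction
maps each element of X to a generator of F(X). For X = S + T (disjoint
union in Set), |S + T| = |S| + |T|.
Total mappings = 15 + 4 = 19.

19


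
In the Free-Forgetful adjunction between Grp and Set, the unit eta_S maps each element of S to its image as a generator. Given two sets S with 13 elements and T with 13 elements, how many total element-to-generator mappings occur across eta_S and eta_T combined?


The unit eta_X: X -> U(F(X)) of the Free-Forgetful adjunction
maps each element of X to a generator of F(X). For X = S + T (disjoint
union in Set), |S + T| = |S| + |T|.
Total mappings = 13 + 13 = 26.

26


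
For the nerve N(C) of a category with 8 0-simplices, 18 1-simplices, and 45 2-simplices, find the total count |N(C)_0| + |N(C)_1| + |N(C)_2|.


The 2-skeleton of the nerve N(C) consists of simplices in dimensions 0, 1, 2:
  |N(C)_0| = 8 (objects)
  |N(C)_1| = 18 (morphisms)
  |N(C)_2| = 45 (composable pairs)
Total = 8 + 18 + 45 = 71

71


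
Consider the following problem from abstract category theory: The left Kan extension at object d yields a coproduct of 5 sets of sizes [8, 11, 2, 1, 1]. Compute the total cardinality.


Pointwise, the left Kan extension (Lan_F H)(d) is the colimit, indexed
by the comma category (F downarrow d), of H composed with the
projection (F downarrow d) -> C. Here that colimit is given
as a coproduct (disjoint union) of sets, so its cardinality is the
sum of the sizes of the summands.
Coproduct of sets with sizes: 8 + 11 + 2 + 1 + 1
= 23

23


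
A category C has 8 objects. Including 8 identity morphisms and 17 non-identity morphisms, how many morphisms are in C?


Each object has an identity morphism, giving 8 identities.
Adding the 17 non-identity morphisms:
Total = 8 + 17 = 25

25


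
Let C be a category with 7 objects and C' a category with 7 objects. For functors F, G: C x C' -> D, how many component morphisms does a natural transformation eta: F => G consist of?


A natural transformation eta: F => G assigns one component morphism per
object of the domain category.
The domain is the product category C x C', so
|Ob(C x C')| = |Ob(C)| * |Ob(C')| = 7 * 7 = 49.
Therefore eta has 49 component morphisms.

49


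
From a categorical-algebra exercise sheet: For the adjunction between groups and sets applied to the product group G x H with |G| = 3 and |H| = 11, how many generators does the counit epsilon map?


The counit epsilon_K: F(U(K)) -> K of the Free-Forgetful adjunction
maps |K| generators of F(U(K)) into K. For K = G x H (the product group),
|G x H| = |G| * |H|.
Total generators mapped = 3 * 11 = 33.

33


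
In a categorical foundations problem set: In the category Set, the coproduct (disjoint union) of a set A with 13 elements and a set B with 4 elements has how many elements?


In Set, the coproduct A + B is the disjoint union.
|A + B| = |A| + |B| = 13 + 4 = 17

17


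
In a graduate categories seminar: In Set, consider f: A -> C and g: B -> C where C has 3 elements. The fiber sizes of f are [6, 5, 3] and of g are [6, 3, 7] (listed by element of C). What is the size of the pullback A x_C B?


The pullback A x_C B consists of pairs (a, b) with f(a) = g(b).
For each element c in C, the fiber product has |f^-1(c)| * |g^-1(c)| elements.
Summing over C: 6 * 6 + 5 * 3 + 3 * 7
= 36 + 15 + 21 = 72

72


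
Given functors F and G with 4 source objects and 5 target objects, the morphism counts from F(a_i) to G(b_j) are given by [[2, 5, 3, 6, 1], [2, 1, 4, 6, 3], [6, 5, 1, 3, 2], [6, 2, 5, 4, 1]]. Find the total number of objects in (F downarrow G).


Objects of (F downarrow G) are triples (a, b, h: F(a)->G(b)).
The count equals the sum of all entries in the hom-matrix.
sum(row 0) = 17
sum(row 1) = 16
sum(row 2) = 17
sum(row 3) = 18
Grand total = 68

68


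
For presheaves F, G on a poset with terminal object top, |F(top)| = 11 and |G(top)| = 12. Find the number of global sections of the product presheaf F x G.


Global sections of a presheaf on a poset with terminal top satisfy
Gamma(H) ~ H(top). Presheaves admit pointwise products, so
(F x G)(top) = F(top) x G(top) (Cartesian product).
|Gamma(F x G)| = |F(top)| * |G(top)| = 11 * 12 = 132.

132


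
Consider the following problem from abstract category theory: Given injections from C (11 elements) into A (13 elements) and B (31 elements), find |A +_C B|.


The pushout A +_C B identifies the images of C in A and B.
|A +_C B| = |A| + |B| - |C| (for injections).
= 13 + 31 - 11 = 33

33


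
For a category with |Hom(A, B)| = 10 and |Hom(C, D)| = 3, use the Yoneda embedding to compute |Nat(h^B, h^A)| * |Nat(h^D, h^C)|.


By the Yoneda lemma, Nat(h^B, h^A) is isomorphic to Hom(A, B),
so |Nat(h^B, h^A)| = |Hom(A, B)| and |Nat(h^D, h^C)| = |Hom(C, D)|.
|Hom(A, B)| = 10, |Hom(C, D)| = 3.
|Nat(h^B, h^A) x Nat(h^D, h^C)| = 10 * 3 = 30

30


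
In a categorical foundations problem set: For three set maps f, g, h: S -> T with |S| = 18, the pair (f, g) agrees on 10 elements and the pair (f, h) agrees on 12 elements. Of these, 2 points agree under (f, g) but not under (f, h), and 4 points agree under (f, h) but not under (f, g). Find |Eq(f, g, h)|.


Eq(f, g, h) is the triple-agreement set: points in S where all three
maps take the same value. Using inclusion-exclusion on the pairwise data:
Pair (f, g) agrees on 10 points; pair (f, h) on 12 points.
Points agreeing under (f, g) but not (f, h) = 2; under (f, h) but not (f, g) = 4.
Triple-agreement = agreement-in-(f, g) minus points that agree under (f, g) but not (f, h):
|Eq(f, g, h)| = 10 - 2 = 8
(cross-check via (f, h): 12 - 4 = 8.)

8


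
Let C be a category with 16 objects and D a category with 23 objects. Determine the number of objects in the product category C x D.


The product category C x D has objects that are pairs (c, d).
Number of pairs = |Ob(C)| * |Ob(D)| = 16 * 23 = 368

368


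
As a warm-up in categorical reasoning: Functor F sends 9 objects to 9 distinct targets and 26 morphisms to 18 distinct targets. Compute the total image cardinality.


The image of F consists of distinct objects and distinct morphisms.
|Im(F)| on objects = 9
|Im(F)| on morphisms = 18
Total image cardinality = 9 + 18 = 27

27


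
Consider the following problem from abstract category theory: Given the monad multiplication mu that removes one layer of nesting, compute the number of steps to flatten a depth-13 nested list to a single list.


Each application of mu: T^2 -> T removes one layer of nesting.
Starting at depth 13 (i.e., T^13(X)), we need to reach T(X).
Number of mu applications = 13 - 1 = 12

12


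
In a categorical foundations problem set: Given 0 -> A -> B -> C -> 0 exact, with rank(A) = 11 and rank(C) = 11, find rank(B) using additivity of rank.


For a short exact sequence 0 -> A -> B -> C -> 0,
rank is additive: rank(B) = rank(A) + rank(C).
rank(B) = 11 + 11 = 22

22


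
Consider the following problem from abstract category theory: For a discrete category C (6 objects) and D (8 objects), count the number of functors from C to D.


A functor from a discrete category C to D is determined by
where each object maps. Each of the 6 objects of C can map
to any of the 8 objects of D independently.
Number of functors = 8^6 = 262144

262144


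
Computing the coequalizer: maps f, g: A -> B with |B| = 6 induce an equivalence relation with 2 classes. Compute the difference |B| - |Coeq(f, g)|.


The coequalizer Coeq(f, g) = B / ~ has one element per equivalence class.
|B| = 6, |Coeq(f, g)| = 2.
|B| - |Coeq(f, g)| = 6 - 2 = 4.

4


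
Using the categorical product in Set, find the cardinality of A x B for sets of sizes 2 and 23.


In Set, the product A x B is the Cartesian product.
By the universal property, |A x B| = |A| * |B|.
|A x B| = 2 * 23 = 46

46


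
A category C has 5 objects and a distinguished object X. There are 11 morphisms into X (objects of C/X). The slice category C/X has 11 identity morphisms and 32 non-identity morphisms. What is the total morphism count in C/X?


In the slice category C/X, objects are morphisms to X.
Identity morphisms: 11 (one per object of C/X).
Non-identity morphisms: 32.
Total = 11 + 32 = 43

43


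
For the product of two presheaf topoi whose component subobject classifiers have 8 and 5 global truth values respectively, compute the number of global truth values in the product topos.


In a product of presheaf topoi E_1 x E_2, the subobject classifier
is Omega = Omega_1 x Omega_2 (componentwise), so
|Omega(top)| = |Omega_1(top_1)| * |Omega_2(top_2)|.
= 8 * 5 = 40.

40


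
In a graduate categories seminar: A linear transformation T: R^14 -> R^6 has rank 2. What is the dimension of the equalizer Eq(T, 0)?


The equalizer of f and the zero map is ker(f).
By the rank-nullity theorem: dim(ker(f)) = dim(domain) - rank(f).
dim(ker(f)) = 14 - 2 = 12

12


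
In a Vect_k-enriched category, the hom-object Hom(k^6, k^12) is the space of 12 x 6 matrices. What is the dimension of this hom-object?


In Vect-enriched categories, Hom(k^n, k^m) is the space of m x n matrices.
dim(Hom(k^6, k^12)) = 12 * 6 = 72

72


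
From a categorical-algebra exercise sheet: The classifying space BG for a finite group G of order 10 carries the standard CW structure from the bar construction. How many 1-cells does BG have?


In the bar-construction CW model of BG, the n-cells are indexed by
n-tuples [g_1|...|g_n] of non-identity elements of G (degenerate
simplices with some g_i = e do not contribute cells), so there are
(|G| - 1)^n n-cells.
For dim = 1 with |G| = 10:
cells = (10 - 1)^1 = 9^1 = 9

9


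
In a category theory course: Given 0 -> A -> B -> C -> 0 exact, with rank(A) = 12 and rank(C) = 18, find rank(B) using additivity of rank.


For a short exact sequence 0 -> A -> B -> C -> 0,
rank is additive: rank(B) = rank(A) + rank(C).
rank(B) = 12 + 18 = 30

30
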